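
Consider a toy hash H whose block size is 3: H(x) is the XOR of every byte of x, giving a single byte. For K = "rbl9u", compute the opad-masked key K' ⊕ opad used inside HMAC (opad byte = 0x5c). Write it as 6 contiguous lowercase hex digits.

Key "rbl9u" = 72 62 6c 39 75 is 5 bytes > B = 3, so hash it first: H(key) = 30, then zero-pad to 3 bytes: K' = 30 00 00.
XOR each byte with 0x5c: 30⊕5c=6c, 00⊕5c=5c, 00⊕5c=5c.

6c5c5c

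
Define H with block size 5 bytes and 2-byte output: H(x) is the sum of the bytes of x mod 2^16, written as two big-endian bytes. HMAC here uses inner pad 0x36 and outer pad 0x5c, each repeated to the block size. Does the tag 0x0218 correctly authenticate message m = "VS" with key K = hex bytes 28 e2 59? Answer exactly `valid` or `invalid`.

Key hex bytes 28 e2 59 is 3 bytes ≤ B = 5; zero-pad to 5 bytes: K' = 28 e2 59 00 00.
K' ⊕ ipad = 1e d4 6f 36 36; K' ⊕ opad = 74 be 05 5c 5c.
Inner hash: sum = 30+212+111+54+54+86+83 = 630 → 02 76.
Outer hash (recomputed tag): sum = 116+190+5+92+92+2+118 = 615 → 02 67.
Recomputed tag = 0267; claimed = 0218 → mismatch.

invalid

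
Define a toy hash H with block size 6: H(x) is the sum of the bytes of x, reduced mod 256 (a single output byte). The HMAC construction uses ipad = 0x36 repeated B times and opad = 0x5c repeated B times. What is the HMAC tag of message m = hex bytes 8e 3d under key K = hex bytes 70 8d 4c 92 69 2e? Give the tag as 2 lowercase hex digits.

Key hex bytes 70 8d 4c 92 69 2e is exactly B = 6 bytes: K' = 70 8d 4c 92 69 2e.
K' ⊕ ipad = 46 bb 7a a4 5f 18.  K' ⊕ opad = 2c d1 10 ce 35 72.
Inner input = (K'⊕ipad) ∥ m = 46 bb 7a a4 5f 18 ∥ 8e 3d.
Inner hash: sum = 70+187+122+164+95+24+142+61 = 865; mod 256 = 97 → 61.
Outer input = (K'⊕opad) ∥ inner = 2c d1 10 ce 35 72 ∥ 61.
Outer hash (tag): sum = 44+209+16+206+53+114+97 = 739; mod 256 = 227 → e3.

e3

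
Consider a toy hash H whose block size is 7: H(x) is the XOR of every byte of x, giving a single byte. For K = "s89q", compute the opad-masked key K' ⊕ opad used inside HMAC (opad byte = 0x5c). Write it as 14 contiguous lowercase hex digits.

Key "s89q" = 73 38 39 71 is 4 bytes ≤ B = 7; zero-pad to 7 bytes: K' = 73 38 39 71 00 00 00.
XOR each byte with 0x5c: 73⊕5c=2f, 38⊕5c=64, 39⊕5c=65, 71⊕5c=2d, 00⊕5c=5c, 00⊕5c=5c, 00⊕5c=5c.

2f64652d5c5c5c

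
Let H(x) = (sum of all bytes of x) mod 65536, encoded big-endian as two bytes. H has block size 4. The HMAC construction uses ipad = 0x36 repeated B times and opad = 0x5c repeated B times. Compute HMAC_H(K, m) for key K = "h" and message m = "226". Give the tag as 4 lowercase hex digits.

Key "h" = 68 is 1 byte ≤ B = 4; zero-pad to 4 bytes: K' = 68 00 00 00.
K' ⊕ ipad = 5e 36 36 36.  K' ⊕ opad = 34 5c 5c 5c.
Inner input = (K'⊕ipad) ∥ m = 5e 36 36 36 ∥ 32 32 36.
Inner hash: sum = 94+54+54+54+50+50+54 = 410 → 01 9a.
Outer input = (K'⊕opad) ∥ inner = 34 5c 5c 5c ∥ 01 9a.
Outer hash (tag): sum = 52+92+92+92+1+154 = 483 → 01 e3.

01e3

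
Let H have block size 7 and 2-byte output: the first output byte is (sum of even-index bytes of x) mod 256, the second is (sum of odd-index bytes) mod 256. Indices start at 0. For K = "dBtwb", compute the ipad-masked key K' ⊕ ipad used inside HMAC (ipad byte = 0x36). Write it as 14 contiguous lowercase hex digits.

Key "dBtwb" = 64 42 74 77 62 is 5 bytes ≤ B = 7; zero-pad to 7 bytes: K' = 64 42 74 77 62 00 00.
XOR each byte with 0x36: 64⊕36=52, 42⊕36=74, 74⊕36=42, 77⊕36=41, 62⊕36=54, 00⊕36=36, 00⊕36=36.

52744241543636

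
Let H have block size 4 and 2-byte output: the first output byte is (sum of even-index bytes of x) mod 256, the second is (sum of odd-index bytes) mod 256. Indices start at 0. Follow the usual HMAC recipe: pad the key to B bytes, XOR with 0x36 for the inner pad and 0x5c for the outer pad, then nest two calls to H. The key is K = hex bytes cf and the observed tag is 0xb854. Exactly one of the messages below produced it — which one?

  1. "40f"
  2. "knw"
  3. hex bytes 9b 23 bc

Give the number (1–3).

1

Key hex bytes cf is 1 byte ≤ B = 4; zero-pad to 4 bytes: K' = cf 00 00 00.
K' ⊕ ipad = f9 36 36 36; K' ⊕ opad = 93 5c 5c 5c.
m1: inner = H(f9 36 36 36 34 30 66) = c9 9c; tag = H(93 5c 5c 5c c9 9c) = b854 ← matches
m2: inner = H(f9 36 36 36 6b 6e 77) = 11 da; tag = H(93 5c 5c 5c 11 da) = 0092
m3: inner = H(f9 36 36 36 9b 23 bc) = 86 8f; tag = H(93 5c 5c 5c 86 8f) = 7547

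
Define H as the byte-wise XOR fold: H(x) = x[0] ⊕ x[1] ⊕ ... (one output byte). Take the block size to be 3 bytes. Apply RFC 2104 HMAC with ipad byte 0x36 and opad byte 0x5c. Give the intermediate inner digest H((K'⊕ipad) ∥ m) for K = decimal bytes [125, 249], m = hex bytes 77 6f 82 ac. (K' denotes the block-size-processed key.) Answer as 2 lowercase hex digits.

84

Key decimal bytes [125, 249] = 7d f9 is 2 bytes ≤ B = 3; zero-pad to 3 bytes: K' = 7d f9 00.
K' ⊕ ipad = 4b cf 36.
Inner input = 4b cf 36 ∥ 77 6f 82 ac.
Inner hash: XOR 4b⊕cf⊕36⊕77⊕6f⊕82⊕ac = 84.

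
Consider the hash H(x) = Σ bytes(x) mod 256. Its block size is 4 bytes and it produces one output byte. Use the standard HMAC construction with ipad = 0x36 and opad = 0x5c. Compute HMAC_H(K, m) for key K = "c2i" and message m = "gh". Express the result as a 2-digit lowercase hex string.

fb

Key "c2i" = 63 32 69 is 3 bytes ≤ B = 4; zero-pad to 4 bytes: K' = 63 32 69 00.
K' ⊕ ipad = 55 04 5f 36.  K' ⊕ opad = 3f 6e 35 5c.
Inner input = (K'⊕ipad) ∥ m = 55 04 5f 36 ∥ 67 68.
Inner hash: sum = 85+4+95+54+103+104 = 445; mod 256 = 189 → bd.
Outer input = (K'⊕opad) ∥ inner = 3f 6e 35 5c ∥ bd.
Outer hash (tag): sum = 63+110+53+92+189 = 507; mod 256 = 251 → fb.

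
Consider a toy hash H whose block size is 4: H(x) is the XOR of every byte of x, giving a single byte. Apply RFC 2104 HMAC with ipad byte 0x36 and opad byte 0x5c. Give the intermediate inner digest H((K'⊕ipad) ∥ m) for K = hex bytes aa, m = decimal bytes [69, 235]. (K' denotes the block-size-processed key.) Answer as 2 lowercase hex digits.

Key hex bytes aa is 1 byte ≤ B = 4; zero-pad to 4 bytes: K' = aa 00 00 00.
K' ⊕ ipad = 9c 36 36 36.
Inner input = 9c 36 36 36 ∥ 45 eb.
Inner hash: XOR 9c⊕36⊕36⊕36⊕45⊕eb = 04.

04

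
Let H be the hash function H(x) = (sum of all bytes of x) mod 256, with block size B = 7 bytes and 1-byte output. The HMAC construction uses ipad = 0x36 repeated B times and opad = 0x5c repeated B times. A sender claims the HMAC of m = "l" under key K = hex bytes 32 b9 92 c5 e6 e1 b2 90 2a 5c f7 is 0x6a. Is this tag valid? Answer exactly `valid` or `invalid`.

Key hex bytes 32 b9 92 c5 e6 e1 b2 90 2a 5c f7 is 11 bytes > B = 7, so hash it first: H(key) = c8, then zero-pad to 7 bytes: K' = c8 00 00 00 00 00 00.
K' ⊕ ipad = fe 36 36 36 36 36 36; K' ⊕ opad = 94 5c 5c 5c 5c 5c 5c.
Inner hash: sum = 254+54+54+54+54+54+54+108 = 686; mod 256 = 174 → ae.
Outer hash (recomputed tag): sum = 148+92+92+92+92+92+92+174 = 874; mod 256 = 106 → 6a.
Recomputed tag = 6a; claimed = 6a → match.

valid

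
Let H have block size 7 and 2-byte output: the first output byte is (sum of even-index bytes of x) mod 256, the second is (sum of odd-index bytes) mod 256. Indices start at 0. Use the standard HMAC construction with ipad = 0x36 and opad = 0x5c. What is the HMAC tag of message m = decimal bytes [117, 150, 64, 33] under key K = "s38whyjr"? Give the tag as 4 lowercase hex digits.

Key "s38whyjr" = 73 33 38 77 68 79 6a 72 is 8 bytes > B = 7, so hash it first: H(key) = 7d 95, then zero-pad to 7 bytes: K' = 7d 95 00 00 00 00 00.
K' ⊕ ipad = 4b a3 36 36 36 36 36.  K' ⊕ opad = 21 c9 5c 5c 5c 5c 5c.
Inner input = (K'⊕ipad) ∥ m = 4b a3 36 36 36 36 36 ∥ 75 96 40 21.
Inner hash: even-index sum = 420 mod 256 = 164; odd-index sum = 452 mod 256 = 196 → a4 c4.
Outer input = (K'⊕opad) ∥ inner = 21 c9 5c 5c 5c 5c 5c ∥ a4 c4.
Outer hash (tag): even-index sum = 505 mod 256 = 249; odd-index sum = 549 mod 256 = 37 → f9 25.

f925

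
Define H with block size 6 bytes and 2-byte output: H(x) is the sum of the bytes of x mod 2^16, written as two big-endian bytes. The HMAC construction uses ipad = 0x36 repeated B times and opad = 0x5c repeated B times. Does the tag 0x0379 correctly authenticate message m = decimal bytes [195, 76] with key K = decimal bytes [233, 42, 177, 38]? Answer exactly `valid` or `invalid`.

invalid

Key decimal bytes [233, 42, 177, 38] = e9 2a b1 26 is 4 bytes ≤ B = 6; zero-pad to 6 bytes: K' = e9 2a b1 26 00 00.
K' ⊕ ipad = df 1c 87 10 36 36; K' ⊕ opad = b5 76 ed 7a 5c 5c.
Inner hash: sum = 223+28+135+16+54+54+195+76 = 781 → 03 0d.
Outer hash (recomputed tag): sum = 181+118+237+122+92+92+3+13 = 858 → 03 5a.
Recomputed tag = 035a; claimed = 0379 → mismatch.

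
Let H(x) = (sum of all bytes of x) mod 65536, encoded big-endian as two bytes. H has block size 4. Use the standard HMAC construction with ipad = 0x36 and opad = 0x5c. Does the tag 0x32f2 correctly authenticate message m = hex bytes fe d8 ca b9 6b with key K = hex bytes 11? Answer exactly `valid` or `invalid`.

Key hex bytes 11 is 1 byte ≤ B = 4; zero-pad to 4 bytes: K' = 11 00 00 00.
K' ⊕ ipad = 27 36 36 36; K' ⊕ opad = 4d 5c 5c 5c.
Inner hash: sum = 39+54+54+54+254+216+202+185+107 = 1165 → 04 8d.
Outer hash (recomputed tag): sum = 77+92+92+92+4+141 = 498 → 01 f2.
Recomputed tag = 01f2; claimed = 32f2 → mismatch.

invalid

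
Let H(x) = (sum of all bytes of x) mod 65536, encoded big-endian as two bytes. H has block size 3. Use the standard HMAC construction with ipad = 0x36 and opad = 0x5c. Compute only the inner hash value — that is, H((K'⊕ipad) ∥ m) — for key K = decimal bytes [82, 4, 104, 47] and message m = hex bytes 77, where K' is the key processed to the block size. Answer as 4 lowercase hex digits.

01be

Key decimal bytes [82, 4, 104, 47] = 52 04 68 2f is 4 bytes > B = 3, so hash it first: H(key) = 00 ed, then zero-pad to 3 bytes: K' = 00 ed 00.
K' ⊕ ipad = 36 db 36.
Inner input = 36 db 36 ∥ 77.
Inner hash: sum = 54+219+54+119 = 446 → 01 be.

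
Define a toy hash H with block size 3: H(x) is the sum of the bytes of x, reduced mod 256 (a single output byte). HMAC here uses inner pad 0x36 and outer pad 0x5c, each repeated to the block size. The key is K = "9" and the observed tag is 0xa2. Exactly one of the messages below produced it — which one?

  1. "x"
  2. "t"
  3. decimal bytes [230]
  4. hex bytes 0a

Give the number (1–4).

Key "9" = 39 is 1 byte ≤ B = 3; zero-pad to 3 bytes: K' = 39 00 00.
K' ⊕ ipad = 0f 36 36; K' ⊕ opad = 65 5c 5c.
m1: inner = H(0f 36 36 78) = f3; tag = H(65 5c 5c f3) = 10
m2: inner = H(0f 36 36 74) = ef; tag = H(65 5c 5c ef) = 0c
m3: inner = H(0f 36 36 e6) = 61; tag = H(65 5c 5c 61) = 7e
m4: inner = H(0f 36 36 0a) = 85; tag = H(65 5c 5c 85) = a2 ← matches

4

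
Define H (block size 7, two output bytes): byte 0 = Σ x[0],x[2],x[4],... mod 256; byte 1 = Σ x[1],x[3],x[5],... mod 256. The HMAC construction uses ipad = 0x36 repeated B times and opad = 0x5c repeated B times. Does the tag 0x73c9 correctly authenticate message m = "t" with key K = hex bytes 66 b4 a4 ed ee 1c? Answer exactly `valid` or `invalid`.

Key hex bytes 66 b4 a4 ed ee 1c is 6 bytes ≤ B = 7; zero-pad to 7 bytes: K' = 66 b4 a4 ed ee 1c 00.
K' ⊕ ipad = 50 82 92 db d8 2a 36; K' ⊕ opad = 3a e8 f8 b1 b2 40 5c.
Inner hash: even-index sum = 496 mod 256 = 240; odd-index sum = 507 mod 256 = 251 → f0 fb.
Outer hash (recomputed tag): even-index sum = 827 mod 256 = 59; odd-index sum = 713 mod 256 = 201 → 3b c9.
Recomputed tag = 3bc9; claimed = 73c9 → mismatch.

invalid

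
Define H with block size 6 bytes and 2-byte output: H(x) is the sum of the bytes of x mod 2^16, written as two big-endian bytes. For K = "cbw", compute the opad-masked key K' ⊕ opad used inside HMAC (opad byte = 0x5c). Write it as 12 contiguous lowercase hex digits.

3f3e2b5c5c5c

Key "cbw" = 63 62 77 is 3 bytes ≤ B = 6; zero-pad to 6 bytes: K' = 63 62 77 00 00 00.
XOR each byte with 0x5c: 63⊕5c=3f, 62⊕5c=3e, 77⊕5c=2b, 00⊕5c=5c, 00⊕5c=5c, 00⊕5c=5c.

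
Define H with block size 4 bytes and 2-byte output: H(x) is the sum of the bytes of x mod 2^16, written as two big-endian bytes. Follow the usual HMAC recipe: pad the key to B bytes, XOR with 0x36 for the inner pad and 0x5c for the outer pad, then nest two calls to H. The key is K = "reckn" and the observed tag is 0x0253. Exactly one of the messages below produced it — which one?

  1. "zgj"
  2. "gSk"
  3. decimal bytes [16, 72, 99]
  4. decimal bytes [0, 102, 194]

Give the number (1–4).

Key "reckn" = 72 65 63 6b 6e is 5 bytes > B = 4, so hash it first: H(key) = 02 13, then zero-pad to 4 bytes: K' = 02 13 00 00.
K' ⊕ ipad = 34 25 36 36; K' ⊕ opad = 5e 4f 5c 5c.
m1: inner = H(34 25 36 36 7a 67 6a) = 02 10; tag = H(5e 4f 5c 5c 02 10) = 0177
m2: inner = H(34 25 36 36 67 53 6b) = 01 ea; tag = H(5e 4f 5c 5c 01 ea) = 0250
m3: inner = H(34 25 36 36 10 48 63) = 01 80; tag = H(5e 4f 5c 5c 01 80) = 01e6
m4: inner = H(34 25 36 36 00 66 c2) = 01 ed; tag = H(5e 4f 5c 5c 01 ed) = 0253 ← matches

4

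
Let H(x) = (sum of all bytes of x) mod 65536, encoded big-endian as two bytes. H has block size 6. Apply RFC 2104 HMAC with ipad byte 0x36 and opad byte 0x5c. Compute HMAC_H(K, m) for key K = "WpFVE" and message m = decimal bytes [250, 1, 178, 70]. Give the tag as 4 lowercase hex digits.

00e7

Key "WpFVE" = 57 70 46 56 45 is 5 bytes ≤ B = 6; zero-pad to 6 bytes: K' = 57 70 46 56 45 00.
K' ⊕ ipad = 61 46 70 60 73 36.  K' ⊕ opad = 0b 2c 1a 0a 19 5c.
Inner input = (K'⊕ipad) ∥ m = 61 46 70 60 73 36 ∥ fa 01 b2 46.
Inner hash: sum = 97+70+112+96+115+54+250+1+178+70 = 1043 → 04 13.
Outer input = (K'⊕opad) ∥ inner = 0b 2c 1a 0a 19 5c ∥ 04 13.
Outer hash (tag): sum = 11+44+26+10+25+92+4+19 = 231 → 00 e7.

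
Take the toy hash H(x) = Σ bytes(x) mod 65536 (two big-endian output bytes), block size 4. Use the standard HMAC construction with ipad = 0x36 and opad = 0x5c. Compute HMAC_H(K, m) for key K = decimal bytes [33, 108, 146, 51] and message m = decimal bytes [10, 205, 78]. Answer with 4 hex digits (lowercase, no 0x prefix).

Key decimal bytes [33, 108, 146, 51] = 21 6c 92 33 is exactly B = 4 bytes: K' = 21 6c 92 33.
K' ⊕ ipad = 17 5a a4 05.  K' ⊕ opad = 7d 30 ce 6f.
Inner input = (K'⊕ipad) ∥ m = 17 5a a4 05 ∥ 0a cd 4e.
Inner hash: sum = 23+90+164+5+10+205+78 = 575 → 02 3f.
Outer input = (K'⊕opad) ∥ inner = 7d 30 ce 6f ∥ 02 3f.
Outer hash (tag): sum = 125+48+206+111+2+63 = 555 → 02 2b.

022b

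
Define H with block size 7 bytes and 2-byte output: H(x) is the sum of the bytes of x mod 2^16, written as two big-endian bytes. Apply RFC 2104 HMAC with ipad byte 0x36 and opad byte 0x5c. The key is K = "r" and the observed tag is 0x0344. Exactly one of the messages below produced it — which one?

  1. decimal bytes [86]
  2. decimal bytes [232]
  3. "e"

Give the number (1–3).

Key "r" = 72 is 1 byte ≤ B = 7; zero-pad to 7 bytes: K' = 72 00 00 00 00 00 00.
K' ⊕ ipad = 44 36 36 36 36 36 36; K' ⊕ opad = 2e 5c 5c 5c 5c 5c 5c.
m1: inner = H(44 36 36 36 36 36 36 56) = 01 de; tag = H(2e 5c 5c 5c 5c 5c 5c 01 de) = 0335
m2: inner = H(44 36 36 36 36 36 36 e8) = 02 70; tag = H(2e 5c 5c 5c 5c 5c 5c 02 70) = 02c8
m3: inner = H(44 36 36 36 36 36 36 65) = 01 ed; tag = H(2e 5c 5c 5c 5c 5c 5c 01 ed) = 0344 ← matches

3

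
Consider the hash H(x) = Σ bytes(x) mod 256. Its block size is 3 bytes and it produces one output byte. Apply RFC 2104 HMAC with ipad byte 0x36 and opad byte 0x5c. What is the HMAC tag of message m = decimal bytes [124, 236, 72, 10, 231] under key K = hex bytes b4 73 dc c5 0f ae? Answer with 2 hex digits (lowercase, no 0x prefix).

Key hex bytes b4 73 dc c5 0f ae is 6 bytes > B = 3, so hash it first: H(key) = 85, then zero-pad to 3 bytes: K' = 85 00 00.
K' ⊕ ipad = b3 36 36.  K' ⊕ opad = d9 5c 5c.
Inner input = (K'⊕ipad) ∥ m = b3 36 36 ∥ 7c ec 48 0a e7.
Inner hash: sum = 179+54+54+124+236+72+10+231 = 960; mod 256 = 192 → c0.
Outer input = (K'⊕opad) ∥ inner = d9 5c 5c ∥ c0.
Outer hash (tag): sum = 217+92+92+192 = 593; mod 256 = 81 → 51.

51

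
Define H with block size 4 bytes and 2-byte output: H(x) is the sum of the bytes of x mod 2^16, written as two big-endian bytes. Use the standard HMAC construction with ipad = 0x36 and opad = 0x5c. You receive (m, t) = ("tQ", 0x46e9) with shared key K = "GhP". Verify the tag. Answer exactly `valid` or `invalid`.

Key "GhP" = 47 68 50 is 3 bytes ≤ B = 4; zero-pad to 4 bytes: K' = 47 68 50 00.
K' ⊕ ipad = 71 5e 66 36; K' ⊕ opad = 1b 34 0c 5c.
Inner hash: sum = 113+94+102+54+116+81 = 560 → 02 30.
Outer hash (recomputed tag): sum = 27+52+12+92+2+48 = 233 → 00 e9.
Recomputed tag = 00e9; claimed = 46e9 → mismatch.

invalid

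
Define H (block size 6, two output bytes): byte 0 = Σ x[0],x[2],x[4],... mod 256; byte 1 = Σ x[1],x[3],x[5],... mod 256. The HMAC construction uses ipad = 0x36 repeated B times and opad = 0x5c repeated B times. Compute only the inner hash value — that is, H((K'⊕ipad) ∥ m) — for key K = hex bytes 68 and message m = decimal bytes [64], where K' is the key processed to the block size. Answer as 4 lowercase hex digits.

0aa2

Key hex bytes 68 is 1 byte ≤ B = 6; zero-pad to 6 bytes: K' = 68 00 00 00 00 00.
K' ⊕ ipad = 5e 36 36 36 36 36.
Inner input = 5e 36 36 36 36 36 ∥ 40.
Inner hash: even-index sum = 266 mod 256 = 10; odd-index sum = 162 mod 256 = 162 → 0a a2.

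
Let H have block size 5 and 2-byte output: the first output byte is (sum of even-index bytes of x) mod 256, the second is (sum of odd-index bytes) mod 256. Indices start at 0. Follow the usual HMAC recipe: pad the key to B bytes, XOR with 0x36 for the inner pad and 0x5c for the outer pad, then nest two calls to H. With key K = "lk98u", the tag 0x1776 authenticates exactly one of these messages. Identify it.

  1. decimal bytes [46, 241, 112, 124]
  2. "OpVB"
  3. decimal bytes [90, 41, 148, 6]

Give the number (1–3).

3

Key "lk98u" = 6c 6b 39 38 75 is exactly B = 5 bytes: K' = 6c 6b 39 38 75.
K' ⊕ ipad = 5a 5d 0f 0e 43; K' ⊕ opad = 30 37 65 64 29.
m1: inner = H(5a 5d 0f 0e 43 2e f1 70 7c) = 19 09; tag = H(30 37 65 64 29 19 09) = c7b4
m2: inner = H(5a 5d 0f 0e 43 4f 70 56 42) = 5e 10; tag = H(30 37 65 64 29 5e 10) = cef9
m3: inner = H(5a 5d 0f 0e 43 5a 29 94 06) = db 59; tag = H(30 37 65 64 29 db 59) = 1776 ← matches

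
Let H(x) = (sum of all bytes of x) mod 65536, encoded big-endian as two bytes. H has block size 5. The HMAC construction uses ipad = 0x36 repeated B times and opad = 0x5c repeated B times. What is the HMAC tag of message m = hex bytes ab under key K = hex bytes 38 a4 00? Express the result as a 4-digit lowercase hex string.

035e

Key hex bytes 38 a4 00 is 3 bytes ≤ B = 5; zero-pad to 5 bytes: K' = 38 a4 00 00 00.
K' ⊕ ipad = 0e 92 36 36 36.  K' ⊕ opad = 64 f8 5c 5c 5c.
Inner input = (K'⊕ipad) ∥ m = 0e 92 36 36 36 ∥ ab.
Inner hash: sum = 14+146+54+54+54+171 = 493 → 01 ed.
Outer input = (K'⊕opad) ∥ inner = 64 f8 5c 5c 5c ∥ 01 ed.
Outer hash (tag): sum = 100+248+92+92+92+1+237 = 862 → 03 5e.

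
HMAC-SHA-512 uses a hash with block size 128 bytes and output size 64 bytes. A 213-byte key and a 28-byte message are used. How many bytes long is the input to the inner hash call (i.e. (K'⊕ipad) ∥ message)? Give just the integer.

Key is 213 > 128 bytes, so it is hashed to 64 bytes then zero-padded to 128: |K'| = 128.
Inner input = (K'⊕ipad) ∥ m → 128 + 28 = 156 bytes.

156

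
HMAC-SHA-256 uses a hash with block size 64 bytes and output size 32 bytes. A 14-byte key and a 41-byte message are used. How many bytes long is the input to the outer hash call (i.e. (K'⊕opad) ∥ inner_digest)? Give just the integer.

96

Key is 14 ≤ 64 bytes, zero-padded: |K'| = 64.
Outer input = (K'⊕opad) ∥ H(inner) → 64 + 32 = 96 bytes.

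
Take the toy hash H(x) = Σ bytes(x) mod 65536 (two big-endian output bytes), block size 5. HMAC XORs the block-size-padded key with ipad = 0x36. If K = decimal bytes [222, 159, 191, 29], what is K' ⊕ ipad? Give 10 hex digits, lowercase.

e8a9892b36

Key decimal bytes [222, 159, 191, 29] = de 9f bf 1d is 4 bytes ≤ B = 5; zero-pad to 5 bytes: K' = de 9f bf 1d 00.
XOR each byte with 0x36: de⊕36=e8, 9f⊕36=a9, bf⊕36=89, 1d⊕36=2b, 00⊕36=36.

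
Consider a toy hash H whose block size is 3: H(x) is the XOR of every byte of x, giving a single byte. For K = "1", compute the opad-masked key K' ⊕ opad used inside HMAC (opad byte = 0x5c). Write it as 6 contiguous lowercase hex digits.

6d5c5c

Key "1" = 31 is 1 byte ≤ B = 3; zero-pad to 3 bytes: K' = 31 00 00.
XOR each byte with 0x5c: 31⊕5c=6d, 00⊕5c=5c, 00⊕5c=5c.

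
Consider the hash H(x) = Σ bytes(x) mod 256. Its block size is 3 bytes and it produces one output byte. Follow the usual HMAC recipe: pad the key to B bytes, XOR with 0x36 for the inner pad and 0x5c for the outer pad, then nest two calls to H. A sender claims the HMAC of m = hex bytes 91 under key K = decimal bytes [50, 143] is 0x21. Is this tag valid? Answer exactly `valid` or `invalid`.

Key decimal bytes [50, 143] = 32 8f is 2 bytes ≤ B = 3; zero-pad to 3 bytes: K' = 32 8f 00.
K' ⊕ ipad = 04 b9 36; K' ⊕ opad = 6e d3 5c.
Inner hash: sum = 4+185+54+145 = 388; mod 256 = 132 → 84.
Outer hash (recomputed tag): sum = 110+211+92+132 = 545; mod 256 = 33 → 21.
Recomputed tag = 21; claimed = 21 → match.

valid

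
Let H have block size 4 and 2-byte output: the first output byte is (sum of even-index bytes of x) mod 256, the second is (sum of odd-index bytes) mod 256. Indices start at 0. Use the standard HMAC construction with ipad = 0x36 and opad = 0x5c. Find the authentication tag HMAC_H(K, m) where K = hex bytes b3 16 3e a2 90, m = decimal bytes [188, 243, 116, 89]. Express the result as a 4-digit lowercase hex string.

Key hex bytes b3 16 3e a2 90 is 5 bytes > B = 4, so hash it first: H(key) = 81 b8, then zero-pad to 4 bytes: K' = 81 b8 00 00.
K' ⊕ ipad = b7 8e 36 36.  K' ⊕ opad = dd e4 5c 5c.
Inner input = (K'⊕ipad) ∥ m = b7 8e 36 36 ∥ bc f3 74 59.
Inner hash: even-index sum = 541 mod 256 = 29; odd-index sum = 528 mod 256 = 16 → 1d 10.
Outer input = (K'⊕opad) ∥ inner = dd e4 5c 5c ∥ 1d 10.
Outer hash (tag): even-index sum = 342 mod 256 = 86; odd-index sum = 336 mod 256 = 80 → 56 50.

5650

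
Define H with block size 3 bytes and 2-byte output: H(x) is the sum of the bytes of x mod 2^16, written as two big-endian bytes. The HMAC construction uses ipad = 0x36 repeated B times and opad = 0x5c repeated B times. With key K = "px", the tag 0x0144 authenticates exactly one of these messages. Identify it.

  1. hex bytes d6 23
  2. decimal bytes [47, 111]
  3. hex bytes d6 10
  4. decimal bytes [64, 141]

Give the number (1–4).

4

Key "px" = 70 78 is 2 bytes ≤ B = 3; zero-pad to 3 bytes: K' = 70 78 00.
K' ⊕ ipad = 46 4e 36; K' ⊕ opad = 2c 24 5c.
m1: inner = H(46 4e 36 d6 23) = 01 c3; tag = H(2c 24 5c 01 c3) = 0170
m2: inner = H(46 4e 36 2f 6f) = 01 68; tag = H(2c 24 5c 01 68) = 0115
m3: inner = H(46 4e 36 d6 10) = 01 b0; tag = H(2c 24 5c 01 b0) = 015d
m4: inner = H(46 4e 36 40 8d) = 01 97; tag = H(2c 24 5c 01 97) = 0144 ← matches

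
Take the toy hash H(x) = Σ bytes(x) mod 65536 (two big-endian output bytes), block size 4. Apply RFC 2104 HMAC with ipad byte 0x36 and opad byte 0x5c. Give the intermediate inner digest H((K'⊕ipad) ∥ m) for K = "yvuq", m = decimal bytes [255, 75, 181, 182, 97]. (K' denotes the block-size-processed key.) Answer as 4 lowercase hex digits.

Key "yvuq" = 79 76 75 71 is exactly B = 4 bytes: K' = 79 76 75 71.
K' ⊕ ipad = 4f 40 43 47.
Inner input = 4f 40 43 47 ∥ ff 4b b5 b6 61.
Inner hash: sum = 79+64+67+71+255+75+181+182+97 = 1071 → 04 2f.

042f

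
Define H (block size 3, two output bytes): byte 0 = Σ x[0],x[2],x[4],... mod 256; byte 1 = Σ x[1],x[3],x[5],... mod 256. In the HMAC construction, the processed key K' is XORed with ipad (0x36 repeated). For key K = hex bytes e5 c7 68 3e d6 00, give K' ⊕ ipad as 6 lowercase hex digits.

Key hex bytes e5 c7 68 3e d6 00 is 6 bytes > B = 3, so hash it first: H(key) = 23 05, then zero-pad to 3 bytes: K' = 23 05 00.
XOR each byte with 0x36: 23⊕36=15, 05⊕36=33, 00⊕36=36.

153336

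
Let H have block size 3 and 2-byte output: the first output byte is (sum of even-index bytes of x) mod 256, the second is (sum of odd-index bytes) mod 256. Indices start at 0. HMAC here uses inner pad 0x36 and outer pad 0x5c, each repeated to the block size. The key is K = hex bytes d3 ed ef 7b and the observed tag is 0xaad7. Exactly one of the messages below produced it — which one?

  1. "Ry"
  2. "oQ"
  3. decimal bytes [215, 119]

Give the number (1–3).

1

Key hex bytes d3 ed ef 7b is 4 bytes > B = 3, so hash it first: H(key) = c2 68, then zero-pad to 3 bytes: K' = c2 68 00.
K' ⊕ ipad = f4 5e 36; K' ⊕ opad = 9e 34 5c.
m1: inner = H(f4 5e 36 52 79) = a3 b0; tag = H(9e 34 5c a3 b0) = aad7 ← matches
m2: inner = H(f4 5e 36 6f 51) = 7b cd; tag = H(9e 34 5c 7b cd) = c7af
m3: inner = H(f4 5e 36 d7 77) = a1 35; tag = H(9e 34 5c a1 35) = 2fd5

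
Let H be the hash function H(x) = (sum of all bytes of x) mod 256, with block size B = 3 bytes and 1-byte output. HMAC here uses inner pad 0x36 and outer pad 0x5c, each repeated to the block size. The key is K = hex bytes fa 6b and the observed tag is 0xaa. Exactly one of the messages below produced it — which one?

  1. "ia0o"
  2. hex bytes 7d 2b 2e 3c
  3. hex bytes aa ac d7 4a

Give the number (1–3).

2

Key hex bytes fa 6b is 2 bytes ≤ B = 3; zero-pad to 3 bytes: K' = fa 6b 00.
K' ⊕ ipad = cc 5d 36; K' ⊕ opad = a6 37 5c.
m1: inner = H(cc 5d 36 69 61 30 6f) = c8; tag = H(a6 37 5c c8) = 01
m2: inner = H(cc 5d 36 7d 2b 2e 3c) = 71; tag = H(a6 37 5c 71) = aa ← matches
m3: inner = H(cc 5d 36 aa ac d7 4a) = d6; tag = H(a6 37 5c d6) = 0f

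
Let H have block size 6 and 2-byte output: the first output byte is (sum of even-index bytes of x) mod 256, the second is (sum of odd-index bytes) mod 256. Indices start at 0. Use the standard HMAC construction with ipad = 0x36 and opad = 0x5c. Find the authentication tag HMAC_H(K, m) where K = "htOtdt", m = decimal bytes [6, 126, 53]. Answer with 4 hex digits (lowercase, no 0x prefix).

e3bc

Key "htOtdt" = 68 74 4f 74 64 74 is exactly B = 6 bytes: K' = 68 74 4f 74 64 74.
K' ⊕ ipad = 5e 42 79 42 52 42.  K' ⊕ opad = 34 28 13 28 38 28.
Inner input = (K'⊕ipad) ∥ m = 5e 42 79 42 52 42 ∥ 06 7e 35.
Inner hash: even-index sum = 356 mod 256 = 100; odd-index sum = 324 mod 256 = 68 → 64 44.
Outer input = (K'⊕opad) ∥ inner = 34 28 13 28 38 28 ∥ 64 44.
Outer hash (tag): even-index sum = 227 mod 256 = 227; odd-index sum = 188 mod 256 = 188 → e3 bc.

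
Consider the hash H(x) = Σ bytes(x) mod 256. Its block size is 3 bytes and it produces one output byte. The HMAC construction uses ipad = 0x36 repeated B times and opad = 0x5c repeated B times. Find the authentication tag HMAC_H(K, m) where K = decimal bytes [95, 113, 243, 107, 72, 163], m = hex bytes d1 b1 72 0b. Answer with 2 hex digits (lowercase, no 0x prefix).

Key decimal bytes [95, 113, 243, 107, 72, 163] = 5f 71 f3 6b 48 a3 is 6 bytes > B = 3, so hash it first: H(key) = 19, then zero-pad to 3 bytes: K' = 19 00 00.
K' ⊕ ipad = 2f 36 36.  K' ⊕ opad = 45 5c 5c.
Inner input = (K'⊕ipad) ∥ m = 2f 36 36 ∥ d1 b1 72 0b.
Inner hash: sum = 47+54+54+209+177+114+11 = 666; mod 256 = 154 → 9a.
Outer input = (K'⊕opad) ∥ inner = 45 5c 5c ∥ 9a.
Outer hash (tag): sum = 69+92+92+154 = 407; mod 256 = 151 → 97.

97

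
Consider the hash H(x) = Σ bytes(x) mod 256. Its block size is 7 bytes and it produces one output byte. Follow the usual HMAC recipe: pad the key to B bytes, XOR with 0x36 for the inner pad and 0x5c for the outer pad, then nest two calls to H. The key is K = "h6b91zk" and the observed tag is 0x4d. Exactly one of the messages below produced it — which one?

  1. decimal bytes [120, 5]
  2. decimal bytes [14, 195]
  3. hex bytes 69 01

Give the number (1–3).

Key "h6b91zk" = 68 36 62 39 31 7a 6b is exactly B = 7 bytes: K' = 68 36 62 39 31 7a 6b.
K' ⊕ ipad = 5e 00 54 0f 07 4c 5d; K' ⊕ opad = 34 6a 3e 65 6d 26 37.
m1: inner = H(5e 00 54 0f 07 4c 5d 78 05) = ee; tag = H(34 6a 3e 65 6d 26 37 ee) = f9
m2: inner = H(5e 00 54 0f 07 4c 5d 0e c3) = 42; tag = H(34 6a 3e 65 6d 26 37 42) = 4d ← matches
m3: inner = H(5e 00 54 0f 07 4c 5d 69 01) = db; tag = H(34 6a 3e 65 6d 26 37 db) = e6

2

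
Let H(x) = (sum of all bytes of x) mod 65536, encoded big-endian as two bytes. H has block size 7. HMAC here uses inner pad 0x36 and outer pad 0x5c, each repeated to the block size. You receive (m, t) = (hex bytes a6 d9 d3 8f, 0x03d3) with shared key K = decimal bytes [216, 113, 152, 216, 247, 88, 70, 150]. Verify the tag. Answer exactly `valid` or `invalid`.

valid

Key decimal bytes [216, 113, 152, 216, 247, 88, 70, 150] = d8 71 98 d8 f7 58 46 96 is 8 bytes > B = 7, so hash it first: H(key) = 04 e4, then zero-pad to 7 bytes: K' = 04 e4 00 00 00 00 00.
K' ⊕ ipad = 32 d2 36 36 36 36 36; K' ⊕ opad = 58 b8 5c 5c 5c 5c 5c.
Inner hash: sum = 50+210+54+54+54+54+54+166+217+211+143 = 1267 → 04 f3.
Outer hash (recomputed tag): sum = 88+184+92+92+92+92+92+4+243 = 979 → 03 d3.
Recomputed tag = 03d3; claimed = 03d3 → match.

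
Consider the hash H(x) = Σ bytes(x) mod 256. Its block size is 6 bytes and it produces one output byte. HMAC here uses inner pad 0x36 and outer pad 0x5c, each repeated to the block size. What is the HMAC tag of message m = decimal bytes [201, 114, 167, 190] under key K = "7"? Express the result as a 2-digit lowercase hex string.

Key "7" = 37 is 1 byte ≤ B = 6; zero-pad to 6 bytes: K' = 37 00 00 00 00 00.
K' ⊕ ipad = 01 36 36 36 36 36.  K' ⊕ opad = 6b 5c 5c 5c 5c 5c.
Inner input = (K'⊕ipad) ∥ m = 01 36 36 36 36 36 ∥ c9 72 a7 be.
Inner hash: sum = 1+54+54+54+54+54+201+114+167+190 = 943; mod 256 = 175 → af.
Outer input = (K'⊕opad) ∥ inner = 6b 5c 5c 5c 5c 5c ∥ af.
Outer hash (tag): sum = 107+92+92+92+92+92+175 = 742; mod 256 = 230 → e6.

e6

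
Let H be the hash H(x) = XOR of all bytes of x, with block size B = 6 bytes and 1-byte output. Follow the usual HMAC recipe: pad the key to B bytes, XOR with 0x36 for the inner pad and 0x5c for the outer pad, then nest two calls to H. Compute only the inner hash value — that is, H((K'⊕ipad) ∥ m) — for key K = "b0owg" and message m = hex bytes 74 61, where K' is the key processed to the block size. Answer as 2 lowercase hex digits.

Key "b0owg" = 62 30 6f 77 67 is 5 bytes ≤ B = 6; zero-pad to 6 bytes: K' = 62 30 6f 77 67 00.
K' ⊕ ipad = 54 06 59 41 51 36.
Inner input = 54 06 59 41 51 36 ∥ 74 61.
Inner hash: XOR 54⊕06⊕59⊕41⊕51⊕36⊕74⊕61 = 38.

38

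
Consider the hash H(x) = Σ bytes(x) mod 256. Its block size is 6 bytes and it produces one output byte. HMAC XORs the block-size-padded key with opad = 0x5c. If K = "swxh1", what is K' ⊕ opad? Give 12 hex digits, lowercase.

2f2b24346d5c

Key "swxh1" = 73 77 78 68 31 is 5 bytes ≤ B = 6; zero-pad to 6 bytes: K' = 73 77 78 68 31 00.
XOR each byte with 0x5c: 73⊕5c=2f, 77⊕5c=2b, 78⊕5c=24, 68⊕5c=34, 31⊕5c=6d, 00⊕5c=5c.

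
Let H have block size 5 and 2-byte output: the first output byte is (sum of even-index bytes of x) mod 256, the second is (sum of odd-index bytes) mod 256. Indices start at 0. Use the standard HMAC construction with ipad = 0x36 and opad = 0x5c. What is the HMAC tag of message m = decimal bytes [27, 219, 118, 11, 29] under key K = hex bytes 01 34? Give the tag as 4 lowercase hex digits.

fb4d

Key hex bytes 01 34 is 2 bytes ≤ B = 5; zero-pad to 5 bytes: K' = 01 34 00 00 00.
K' ⊕ ipad = 37 02 36 36 36.  K' ⊕ opad = 5d 68 5c 5c 5c.
Inner input = (K'⊕ipad) ∥ m = 37 02 36 36 36 ∥ 1b db 76 0b 1d.
Inner hash: even-index sum = 393 mod 256 = 137; odd-index sum = 230 mod 256 = 230 → 89 e6.
Outer input = (K'⊕opad) ∥ inner = 5d 68 5c 5c 5c ∥ 89 e6.
Outer hash (tag): even-index sum = 507 mod 256 = 251; odd-index sum = 333 mod 256 = 77 → fb 4d.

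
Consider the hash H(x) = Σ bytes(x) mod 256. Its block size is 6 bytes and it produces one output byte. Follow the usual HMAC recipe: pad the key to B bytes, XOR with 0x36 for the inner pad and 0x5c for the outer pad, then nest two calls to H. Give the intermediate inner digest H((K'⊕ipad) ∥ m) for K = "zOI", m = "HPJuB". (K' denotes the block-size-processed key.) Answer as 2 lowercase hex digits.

7f

Key "zOI" = 7a 4f 49 is 3 bytes ≤ B = 6; zero-pad to 6 bytes: K' = 7a 4f 49 00 00 00.
K' ⊕ ipad = 4c 79 7f 36 36 36.
Inner input = 4c 79 7f 36 36 36 ∥ 48 50 4a 75 42.
Inner hash: sum = 76+121+127+54+54+54+72+80+74+117+66 = 895; mod 256 = 127 → 7f.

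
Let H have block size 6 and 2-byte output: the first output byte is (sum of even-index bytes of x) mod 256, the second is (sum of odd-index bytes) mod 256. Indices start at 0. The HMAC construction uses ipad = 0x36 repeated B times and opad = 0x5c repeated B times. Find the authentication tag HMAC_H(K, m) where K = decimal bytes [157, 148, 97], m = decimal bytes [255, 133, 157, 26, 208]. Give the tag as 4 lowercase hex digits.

fe2d

Key decimal bytes [157, 148, 97] = 9d 94 61 is 3 bytes ≤ B = 6; zero-pad to 6 bytes: K' = 9d 94 61 00 00 00.
K' ⊕ ipad = ab a2 57 36 36 36.  K' ⊕ opad = c1 c8 3d 5c 5c 5c.
Inner input = (K'⊕ipad) ∥ m = ab a2 57 36 36 36 ∥ ff 85 9d 1a d0.
Inner hash: even-index sum = 932 mod 256 = 164; odd-index sum = 429 mod 256 = 173 → a4 ad.
Outer input = (K'⊕opad) ∥ inner = c1 c8 3d 5c 5c 5c ∥ a4 ad.
Outer hash (tag): even-index sum = 510 mod 256 = 254; odd-index sum = 557 mod 256 = 45 → fe 2d.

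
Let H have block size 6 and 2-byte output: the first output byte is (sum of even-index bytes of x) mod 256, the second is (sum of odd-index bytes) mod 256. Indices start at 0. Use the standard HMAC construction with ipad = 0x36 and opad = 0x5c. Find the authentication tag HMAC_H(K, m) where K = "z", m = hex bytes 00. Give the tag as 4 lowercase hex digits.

96b6

Key "z" = 7a is 1 byte ≤ B = 6; zero-pad to 6 bytes: K' = 7a 00 00 00 00 00.
K' ⊕ ipad = 4c 36 36 36 36 36.  K' ⊕ opad = 26 5c 5c 5c 5c 5c.
Inner input = (K'⊕ipad) ∥ m = 4c 36 36 36 36 36 ∥ 00.
Inner hash: even-index sum = 184 mod 256 = 184; odd-index sum = 162 mod 256 = 162 → b8 a2.
Outer input = (K'⊕opad) ∥ inner = 26 5c 5c 5c 5c 5c ∥ b8 a2.
Outer hash (tag): even-index sum = 406 mod 256 = 150; odd-index sum = 438 mod 256 = 182 → 96 b6.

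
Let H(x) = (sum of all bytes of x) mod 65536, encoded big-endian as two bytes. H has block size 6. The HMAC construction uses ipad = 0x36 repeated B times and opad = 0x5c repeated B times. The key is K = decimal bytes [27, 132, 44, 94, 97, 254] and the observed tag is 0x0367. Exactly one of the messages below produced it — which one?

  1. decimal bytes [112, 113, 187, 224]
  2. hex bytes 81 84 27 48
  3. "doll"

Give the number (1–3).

2

Key decimal bytes [27, 132, 44, 94, 97, 254] = 1b 84 2c 5e 61 fe is exactly B = 6 bytes: K' = 1b 84 2c 5e 61 fe.
K' ⊕ ipad = 2d b2 1a 68 57 c8; K' ⊕ opad = 47 d8 70 02 3d a2.
m1: inner = H(2d b2 1a 68 57 c8 70 71 bb e0) = 04 fc; tag = H(47 d8 70 02 3d a2 04 fc) = 0370
m2: inner = H(2d b2 1a 68 57 c8 81 84 27 48) = 03 f4; tag = H(47 d8 70 02 3d a2 03 f4) = 0367 ← matches
m3: inner = H(2d b2 1a 68 57 c8 64 6f 6c 6c) = 04 2b; tag = H(47 d8 70 02 3d a2 04 2b) = 029f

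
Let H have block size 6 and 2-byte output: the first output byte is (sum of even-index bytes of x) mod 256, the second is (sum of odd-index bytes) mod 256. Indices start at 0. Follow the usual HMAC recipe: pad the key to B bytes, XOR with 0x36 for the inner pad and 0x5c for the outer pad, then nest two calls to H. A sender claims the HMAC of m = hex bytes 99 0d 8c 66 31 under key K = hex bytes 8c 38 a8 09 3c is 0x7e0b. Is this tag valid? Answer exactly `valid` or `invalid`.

invalid

Key hex bytes 8c 38 a8 09 3c is 5 bytes ≤ B = 6; zero-pad to 6 bytes: K' = 8c 38 a8 09 3c 00.
K' ⊕ ipad = ba 0e 9e 3f 0a 36; K' ⊕ opad = d0 64 f4 55 60 5c.
Inner hash: even-index sum = 696 mod 256 = 184; odd-index sum = 246 mod 256 = 246 → b8 f6.
Outer hash (recomputed tag): even-index sum = 732 mod 256 = 220; odd-index sum = 523 mod 256 = 11 → dc 0b.
Recomputed tag = dc0b; claimed = 7e0b → mismatch.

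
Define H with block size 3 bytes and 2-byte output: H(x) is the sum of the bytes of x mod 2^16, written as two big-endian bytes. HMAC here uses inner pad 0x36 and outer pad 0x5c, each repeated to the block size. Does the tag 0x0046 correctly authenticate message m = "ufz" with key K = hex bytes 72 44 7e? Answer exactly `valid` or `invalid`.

Key hex bytes 72 44 7e is exactly B = 3 bytes: K' = 72 44 7e.
K' ⊕ ipad = 44 72 48; K' ⊕ opad = 2e 18 22.
Inner hash: sum = 68+114+72+117+102+122 = 595 → 02 53.
Outer hash (recomputed tag): sum = 46+24+34+2+83 = 189 → 00 bd.
Recomputed tag = 00bd; claimed = 0046 → mismatch.

invalid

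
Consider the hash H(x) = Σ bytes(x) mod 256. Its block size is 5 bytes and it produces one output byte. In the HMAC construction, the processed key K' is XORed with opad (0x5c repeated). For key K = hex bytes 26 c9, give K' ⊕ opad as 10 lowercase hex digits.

7a955c5c5c

Key hex bytes 26 c9 is 2 bytes ≤ B = 5; zero-pad to 5 bytes: K' = 26 c9 00 00 00.
XOR each byte with 0x5c: 26⊕5c=7a, c9⊕5c=95, 00⊕5c=5c, 00⊕5c=5c, 00⊕5c=5c.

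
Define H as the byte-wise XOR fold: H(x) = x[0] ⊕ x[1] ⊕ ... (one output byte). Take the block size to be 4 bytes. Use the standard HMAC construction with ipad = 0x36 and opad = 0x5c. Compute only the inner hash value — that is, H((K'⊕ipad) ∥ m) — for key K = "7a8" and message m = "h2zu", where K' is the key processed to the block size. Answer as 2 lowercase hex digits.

Key "7a8" = 37 61 38 is 3 bytes ≤ B = 4; zero-pad to 4 bytes: K' = 37 61 38 00.
K' ⊕ ipad = 01 57 0e 36.
Inner input = 01 57 0e 36 ∥ 68 32 7a 75.
Inner hash: XOR 01⊕57⊕0e⊕36⊕68⊕32⊕7a⊕75 = 3b.

3b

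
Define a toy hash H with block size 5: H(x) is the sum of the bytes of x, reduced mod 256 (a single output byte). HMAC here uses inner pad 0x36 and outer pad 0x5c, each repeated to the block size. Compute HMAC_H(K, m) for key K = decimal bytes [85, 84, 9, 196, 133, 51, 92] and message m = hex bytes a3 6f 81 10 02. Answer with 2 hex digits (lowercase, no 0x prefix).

7f

Key decimal bytes [85, 84, 9, 196, 133, 51, 92] = 55 54 09 c4 85 33 5c is 7 bytes > B = 5, so hash it first: H(key) = 8a, then zero-pad to 5 bytes: K' = 8a 00 00 00 00.
K' ⊕ ipad = bc 36 36 36 36.  K' ⊕ opad = d6 5c 5c 5c 5c.
Inner input = (K'⊕ipad) ∥ m = bc 36 36 36 36 ∥ a3 6f 81 10 02.
Inner hash: sum = 188+54+54+54+54+163+111+129+16+2 = 825; mod 256 = 57 → 39.
Outer input = (K'⊕opad) ∥ inner = d6 5c 5c 5c 5c ∥ 39.
Outer hash (tag): sum = 214+92+92+92+92+57 = 639; mod 256 = 127 → 7f.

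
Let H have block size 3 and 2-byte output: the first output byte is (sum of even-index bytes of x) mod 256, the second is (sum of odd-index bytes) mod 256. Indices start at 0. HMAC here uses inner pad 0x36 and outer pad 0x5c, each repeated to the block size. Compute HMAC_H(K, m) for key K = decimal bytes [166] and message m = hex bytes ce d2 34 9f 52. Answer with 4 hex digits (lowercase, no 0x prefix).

e093

Key decimal bytes [166] = a6 is 1 byte ≤ B = 3; zero-pad to 3 bytes: K' = a6 00 00.
K' ⊕ ipad = 90 36 36.  K' ⊕ opad = fa 5c 5c.
Inner input = (K'⊕ipad) ∥ m = 90 36 36 ∥ ce d2 34 9f 52.
Inner hash: even-index sum = 567 mod 256 = 55; odd-index sum = 394 mod 256 = 138 → 37 8a.
Outer input = (K'⊕opad) ∥ inner = fa 5c 5c ∥ 37 8a.
Outer hash (tag): even-index sum = 480 mod 256 = 224; odd-index sum = 147 mod 256 = 147 → e0 93.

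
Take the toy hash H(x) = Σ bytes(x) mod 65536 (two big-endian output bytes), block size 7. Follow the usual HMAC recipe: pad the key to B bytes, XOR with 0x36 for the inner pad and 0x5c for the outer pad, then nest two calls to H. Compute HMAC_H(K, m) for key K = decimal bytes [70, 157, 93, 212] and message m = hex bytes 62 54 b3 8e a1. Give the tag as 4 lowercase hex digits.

Key decimal bytes [70, 157, 93, 212] = 46 9d 5d d4 is 4 bytes ≤ B = 7; zero-pad to 7 bytes: K' = 46 9d 5d d4 00 00 00.
K' ⊕ ipad = 70 ab 6b e2 36 36 36.  K' ⊕ opad = 1a c1 01 88 5c 5c 5c.
Inner input = (K'⊕ipad) ∥ m = 70 ab 6b e2 36 36 36 ∥ 62 54 b3 8e a1.
Inner hash: sum = 112+171+107+226+54+54+54+98+84+179+142+161 = 1442 → 05 a2.
Outer input = (K'⊕opad) ∥ inner = 1a c1 01 88 5c 5c 5c ∥ 05 a2.
Outer hash (tag): sum = 26+193+1+136+92+92+92+5+162 = 799 → 03 1f.

031f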